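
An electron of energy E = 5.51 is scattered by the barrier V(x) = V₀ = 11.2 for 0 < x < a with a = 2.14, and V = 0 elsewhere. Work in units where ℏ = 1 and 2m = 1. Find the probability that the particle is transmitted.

T = 0.000147

E < V₀: inside the barrier ψ ∝ e^{±κx} with κ = √(2m(V₀ − E))/ℏ = 2.385.
κa = 5.105, sinh(κa) = 82.39.
The exact tunnelling result is T⁻¹ = 1 + V₀² sinh²(κa) / [4E(V₀ − E)] = 6792, so T = 0.000147.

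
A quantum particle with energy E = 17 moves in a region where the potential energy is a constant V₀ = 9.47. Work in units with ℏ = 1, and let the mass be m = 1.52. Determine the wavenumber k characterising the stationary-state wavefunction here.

With E > V₀ the solution is oscillatory, ψ ∝ e^{±ikx} with k = √(2m(E − V₀))/ℏ.
k = √(2 × 1.52 × 7.53) = 4.784.

k = 4.78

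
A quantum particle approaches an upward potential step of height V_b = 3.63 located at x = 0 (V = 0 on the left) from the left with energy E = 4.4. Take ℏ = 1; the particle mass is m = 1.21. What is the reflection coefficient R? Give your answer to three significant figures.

R = 0.168

The wavenumbers are k₁ = √(2mE)/ℏ = 3.263 on the left and k₂ = √(2m(E − V_b))/ℏ = 1.365 on the right.
Continuity of ψ and ψ′ at the step yields the reflection amplitude r = (k₁ − k₂)/(k₁ + k₂) = 0.4101; thus R = |r|² = 0.1682, T = 0.8318.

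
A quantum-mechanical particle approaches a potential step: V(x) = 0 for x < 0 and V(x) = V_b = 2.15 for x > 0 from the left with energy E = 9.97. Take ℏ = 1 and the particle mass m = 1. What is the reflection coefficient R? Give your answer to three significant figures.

On each side the TISE gives plane waves with k = √(2m(E − V))/ℏ: k₁ = √(2·1·9.97) = 4.465, k₂ = √(2·1·7.82) = 3.955.
Continuity of ψ and ψ′ at the step yields the reflection amplitude r = (k₁ − k₂)/(k₁ + k₂) = 0.06065; thus R = |r|² = 0.003678, T = 0.9963.

R = 0.00368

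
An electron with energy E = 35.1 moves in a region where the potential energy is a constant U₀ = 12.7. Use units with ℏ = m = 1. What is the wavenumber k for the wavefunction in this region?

With E > U₀ the solution is oscillatory, ψ ∝ e^{±ikx} with k = √(2m(E − U₀))/ℏ.
k = √(2 × 1 × 22.4) = 6.693.

k = 6.69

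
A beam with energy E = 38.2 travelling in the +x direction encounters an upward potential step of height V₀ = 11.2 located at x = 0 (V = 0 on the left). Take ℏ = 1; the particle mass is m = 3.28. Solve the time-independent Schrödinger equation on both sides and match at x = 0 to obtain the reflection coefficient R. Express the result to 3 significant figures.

The wavenumbers are k₁ = √(2mE)/ℏ = 15.83 on the left and k₂ = √(2m(E − V₀))/ℏ = 13.31 on the right.
Matching ψ and ψ′ at x = 0 gives r = (k₁ − k₂)/(k₁ + k₂), so R = r² = 0.007488 and T = 1 − R = 0.9925.

R = 0.00749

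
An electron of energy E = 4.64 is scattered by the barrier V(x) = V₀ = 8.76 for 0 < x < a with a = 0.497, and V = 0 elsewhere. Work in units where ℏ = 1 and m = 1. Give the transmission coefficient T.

T = 0.206

Since E < V₀ the interior solution is evanescent with decay constant κ = √(2m(V₀ − E))/ℏ = 2.871.
κa = 1.427, sinh(κa) = 1.962.
The exact tunnelling result is T⁻¹ = 1 + V₀² sinh²(κa) / [4E(V₀ − E)] = 4.864, so T = 0.206.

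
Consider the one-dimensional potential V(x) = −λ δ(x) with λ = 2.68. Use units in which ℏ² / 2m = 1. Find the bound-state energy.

E = -1.80

For x ≠ 0 the bound state is ψ ∝ e^{−κ|x|}; integrating the TISE across the delta gives the cusp condition 2κ = 2mλ/ℏ², so κ = 1.340.
Then E = −ℏ²κ²/(2m) = −mλ²/(2ℏ²) = -1.796.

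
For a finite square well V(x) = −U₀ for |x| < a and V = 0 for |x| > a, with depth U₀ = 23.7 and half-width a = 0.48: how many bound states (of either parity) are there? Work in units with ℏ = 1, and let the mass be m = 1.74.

Define the well-strength parameter z₀ = (a/ℏ)√(2mU₀) = 0.48 × √(2·1.74·23.7) = 4.359.
A new bound state (alternating even/odd) appears each time z₀ passes a multiple of π/2, so N = ⌊2z₀/π⌋ + 1 = ⌊2.775⌋ + 1 = 3.

N = 3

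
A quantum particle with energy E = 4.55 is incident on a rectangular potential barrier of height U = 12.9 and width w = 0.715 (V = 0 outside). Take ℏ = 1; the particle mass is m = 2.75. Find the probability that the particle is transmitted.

E < U: inside the barrier ψ ∝ e^{±κx} with κ = √(2m(U − E))/ℏ = 6.777.
κw = 4.845, sinh(κw) = 63.57.
Matching ψ, ψ′ at both faces gives T = [1 + U² sinh²(κw) / (4E(U − E))]⁻¹ = 1/4427 = 0.000226.

T = 0.000226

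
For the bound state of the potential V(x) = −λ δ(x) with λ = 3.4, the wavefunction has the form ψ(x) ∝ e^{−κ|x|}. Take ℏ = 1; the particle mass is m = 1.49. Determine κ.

Integrate −(ℏ²/2m)ψ'' − λδ(x)ψ = Eψ from −ε to +ε: the ψ'' term gives ψ'(0⁺) − ψ'(0⁻) and the δ term gives −(2mλ/ℏ²)ψ(0).
With ψ ∝ e^{−κ|x|} this yields −2κ = −2mλ/ℏ², so κ = mλ/ℏ² = 5.066.

κ = 5.07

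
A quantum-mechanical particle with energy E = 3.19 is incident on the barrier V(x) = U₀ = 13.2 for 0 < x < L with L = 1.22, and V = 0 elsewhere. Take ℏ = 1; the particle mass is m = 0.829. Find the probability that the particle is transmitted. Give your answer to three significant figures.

T = 0.000141

E < U₀: inside the barrier ψ ∝ e^{±κx} with κ = √(2m(U₀ − E))/ℏ = 4.074.
κL = 4.970, sinh(κL) = 72.02.
Matching ψ, ψ′ at both faces gives T = [1 + U₀² sinh²(κL) / (4E(U₀ − E))]⁻¹ = 1/7077 = 0.000141.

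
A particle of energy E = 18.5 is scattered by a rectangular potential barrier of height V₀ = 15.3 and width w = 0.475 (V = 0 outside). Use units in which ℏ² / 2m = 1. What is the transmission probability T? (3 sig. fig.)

T = 0.642

Above the barrier the interior wavenumber is k₂ = √(2m(E − V₀))/ℏ = 1.789, giving phase k₂w = 0.8497.
Matching at both interfaces gives T⁻¹ = 1 + V₀² sin²(k₂w) / [4E(E − V₀)] = 1.558, hence T = 0.642.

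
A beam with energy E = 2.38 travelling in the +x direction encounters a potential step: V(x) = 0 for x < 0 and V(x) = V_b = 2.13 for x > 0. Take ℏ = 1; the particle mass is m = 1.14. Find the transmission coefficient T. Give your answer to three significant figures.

The wavenumbers are k₁ = √(2mE)/ℏ = 2.329 on the left and k₂ = √(2m(E − V_b))/ℏ = 0.7550 on the right.
Continuity of ψ and ψ′ at the step yields the reflection amplitude r = (k₁ − k₂)/(k₁ + k₂) = 0.5105; thus R = |r|² = 0.2606, T = 0.7394.

T = 0.739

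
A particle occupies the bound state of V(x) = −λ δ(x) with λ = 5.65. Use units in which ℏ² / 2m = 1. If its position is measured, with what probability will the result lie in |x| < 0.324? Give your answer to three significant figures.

The normalised bound state is ψ = √κ e^{−κ|x|} with κ = mλ/ℏ² = 2.825.
P(|x| < d) = ∫_{−d}^{d} κ e^{−2κ|x|} dx = 1 − e^{−2κd} = 1 − e^{−1.831} = 0.8397.

P = 0.840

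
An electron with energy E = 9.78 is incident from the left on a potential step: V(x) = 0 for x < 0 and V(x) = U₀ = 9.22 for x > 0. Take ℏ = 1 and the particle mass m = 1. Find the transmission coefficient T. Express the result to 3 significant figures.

The wavenumbers are k₁ = √(2mE)/ℏ = 4.423 on the left and k₂ = √(2m(E − U₀))/ℏ = 1.058 on the right.
Matching ψ and ψ′ at x = 0 gives r = (k₁ − k₂)/(k₁ + k₂), so R = r² = 0.3768 and T = 1 − R = 0.6232.

T = 0.623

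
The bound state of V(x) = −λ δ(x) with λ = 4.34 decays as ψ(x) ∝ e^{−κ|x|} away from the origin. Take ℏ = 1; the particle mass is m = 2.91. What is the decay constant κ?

Integrating the TISE across x = 0 gives the cusp condition ψ'(0⁺) − ψ'(0⁻) = −(2mλ/ℏ²)ψ(0).
With ψ ∝ e^{−κ|x|} this yields −2κ = −2mλ/ℏ², so κ = mλ/ℏ² = 12.63.

κ = 12.6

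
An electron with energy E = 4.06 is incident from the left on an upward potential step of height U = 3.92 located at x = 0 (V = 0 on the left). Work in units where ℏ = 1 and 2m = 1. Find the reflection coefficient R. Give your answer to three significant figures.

R = 0.472

The wavenumbers are k₁ = √(2mE)/ℏ = 2.015 on the left and k₂ = √(2m(E − U))/ℏ = 0.3742 on the right.
Continuity of ψ and ψ′ at the step yields the reflection amplitude r = (k₁ − k₂)/(k₁ + k₂) = 0.6868; thus R = |r|² = 0.4717, T = 0.5283.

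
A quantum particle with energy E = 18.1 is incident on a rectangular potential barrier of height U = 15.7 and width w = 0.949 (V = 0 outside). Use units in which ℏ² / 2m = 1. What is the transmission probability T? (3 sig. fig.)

E > U: inside the barrier k₂ = √(2m(E − U))/ℏ = 1.549, k₂w = 1.470.
Matching at both interfaces gives T⁻¹ = 1 + U² sin²(k₂w) / [4E(E − U)] = 2.404, hence T = 0.416.

T = 0.416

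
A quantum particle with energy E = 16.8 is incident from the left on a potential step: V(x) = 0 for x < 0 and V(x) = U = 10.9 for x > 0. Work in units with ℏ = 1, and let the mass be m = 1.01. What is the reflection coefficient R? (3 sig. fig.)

On each side the TISE gives plane waves with k = √(2m(E − V))/ℏ: k₁ = √(2·1.01·16.8) = 5.825, k₂ = √(2·1.01·5.9) = 3.452.
Matching ψ and ψ′ at x = 0 gives r = (k₁ − k₂)/(k₁ + k₂), so R = r² = 0.06543 and T = 1 − R = 0.9346.

R = 0.0654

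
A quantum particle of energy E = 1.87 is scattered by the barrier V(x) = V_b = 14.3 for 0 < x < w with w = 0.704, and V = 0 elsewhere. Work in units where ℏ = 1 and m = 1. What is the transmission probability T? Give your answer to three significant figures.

T = 0.00163

Since E < V_b the interior solution is evanescent with decay constant κ = √(2m(V_b − E))/ℏ = 4.986.
κw = 3.510, sinh(κw) = 16.71.
Matching ψ, ψ′ at both faces gives T = [1 + V_b² sinh²(κw) / (4E(V_b − E))]⁻¹ = 1/615.2 = 0.00163.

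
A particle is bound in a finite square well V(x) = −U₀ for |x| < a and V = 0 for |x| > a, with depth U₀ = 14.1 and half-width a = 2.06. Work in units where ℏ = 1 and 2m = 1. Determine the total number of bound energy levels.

Define the well-strength parameter z₀ = (a/ℏ)√(2mU₀) = 2.06 × √(2·0.5·14.1) = 7.735.
A new bound state (alternating even/odd) appears each time z₀ passes a multiple of π/2, so N = ⌊2z₀/π⌋ + 1 = ⌊4.924⌋ + 1 = 5.

N = 5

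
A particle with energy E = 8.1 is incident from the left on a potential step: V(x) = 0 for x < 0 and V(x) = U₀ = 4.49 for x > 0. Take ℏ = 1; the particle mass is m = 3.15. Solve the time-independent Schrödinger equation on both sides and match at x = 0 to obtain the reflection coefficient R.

R = 0.0397

On each side the TISE gives plane waves with k = √(2m(E − V))/ℏ: k₁ = √(2·3.15·8.1) = 7.144, k₂ = √(2·3.15·3.61) = 4.769.
Matching ψ and ψ′ at x = 0 gives r = (k₁ − k₂)/(k₁ + k₂), so R = r² = 0.03973 and T = 1 − R = 0.9603.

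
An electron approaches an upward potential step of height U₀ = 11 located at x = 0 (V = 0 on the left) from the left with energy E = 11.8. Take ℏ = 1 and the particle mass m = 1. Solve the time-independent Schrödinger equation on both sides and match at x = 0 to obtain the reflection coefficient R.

R = 0.344

On each side the TISE gives plane waves with k = √(2m(E − V))/ℏ: k₁ = √(2·1·11.8) = 4.858, k₂ = √(2·1·0.8) = 1.265.
Matching ψ and ψ′ at x = 0 gives r = (k₁ − k₂)/(k₁ + k₂), so R = r² = 0.3444 and T = 1 − R = 0.6556.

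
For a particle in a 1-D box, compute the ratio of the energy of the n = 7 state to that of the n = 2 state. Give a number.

12.25

E_n = n²π²ℏ²/(2mL²) so the ratio is n₂²/n₁² = 49/4 = 12.25.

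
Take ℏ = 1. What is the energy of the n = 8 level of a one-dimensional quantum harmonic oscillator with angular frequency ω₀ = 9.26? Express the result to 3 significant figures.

Using E_n = (n + ½)ℏω₀: E_8 = 8.5 × 9.26 = 78.71.

E = 78.7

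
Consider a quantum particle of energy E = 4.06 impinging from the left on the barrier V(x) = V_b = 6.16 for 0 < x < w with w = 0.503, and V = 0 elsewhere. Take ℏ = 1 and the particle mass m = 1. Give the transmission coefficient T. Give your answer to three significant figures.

T = 0.375

Since E < V_b the interior solution is evanescent with decay constant κ = √(2m(V_b − E))/ℏ = 2.049.
κw = 1.031, sinh(κw) = 1.223.
Matching ψ, ψ′ at both faces gives T = [1 + V_b² sinh²(κw) / (4E(V_b − E))]⁻¹ = 1/2.665 = 0.375.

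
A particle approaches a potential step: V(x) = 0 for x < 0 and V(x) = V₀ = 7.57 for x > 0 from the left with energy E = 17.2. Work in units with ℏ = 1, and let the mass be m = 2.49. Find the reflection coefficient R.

On each side the TISE gives plane waves with k = √(2m(E − V))/ℏ: k₁ = √(2·2.49·17.2) = 9.255, k₂ = √(2·2.49·9.63) = 6.925.
Matching ψ and ψ′ at x = 0 gives r = (k₁ − k₂)/(k₁ + k₂), so R = r² = 0.02074 and T = 1 − R = 0.9793.

R = 0.0207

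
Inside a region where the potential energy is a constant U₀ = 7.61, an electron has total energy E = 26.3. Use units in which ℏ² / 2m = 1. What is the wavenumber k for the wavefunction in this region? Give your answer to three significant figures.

With E > U₀ the solution is oscillatory, ψ ∝ e^{±ikx} with k = √(2m(E − U₀))/ℏ.
k = √(2 × 0.5 × 18.69) = 4.323.

k = 4.32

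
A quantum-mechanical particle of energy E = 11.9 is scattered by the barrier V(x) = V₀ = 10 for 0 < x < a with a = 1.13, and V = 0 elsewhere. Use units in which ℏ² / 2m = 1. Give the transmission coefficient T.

E > V₀: inside the barrier k₂ = √(2m(E − V₀))/ℏ = 1.378, k₂a = 1.558.
Matching at both interfaces gives T⁻¹ = 1 + V₀² sin²(k₂a) / [4E(E − V₀)] = 2.106, hence T = 0.475.

T = 0.475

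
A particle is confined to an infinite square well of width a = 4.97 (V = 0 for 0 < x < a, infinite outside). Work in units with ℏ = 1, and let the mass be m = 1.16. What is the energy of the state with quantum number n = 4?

E = 2.76

The infinite-well eigenfunctions ψ_n = √(2/a) sin(nπx/a) vanish at both walls, giving E_n = n²π²ℏ²/(2ma²).
E_4 = 4² × π² / (2 × 1.16 × 4.97²) = 2.756.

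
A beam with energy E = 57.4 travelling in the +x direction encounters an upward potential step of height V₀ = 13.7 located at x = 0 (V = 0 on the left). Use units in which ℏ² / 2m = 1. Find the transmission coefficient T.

On each side the TISE gives plane waves with k = √(2m(E − V))/ℏ: k₁ = √(2·½·57.4) = 7.576, k₂ = √(2·½·43.7) = 6.611.
Matching ψ and ψ′ at x = 0 gives r = (k₁ − k₂)/(k₁ + k₂), so R = r² = 0.004633 and T = 1 − R = 0.9954.

T = 0.995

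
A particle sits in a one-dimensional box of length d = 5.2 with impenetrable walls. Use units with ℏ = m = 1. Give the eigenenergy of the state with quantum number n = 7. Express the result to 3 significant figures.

E = 8.94

The infinite-well eigenfunctions ψ_n = √(2/d) sin(nπx/d) vanish at both walls, giving E_n = n²π²ℏ²/(2md²).
E_7 = 7² × π² / (2 × 1 × 5.2²) = 8.943.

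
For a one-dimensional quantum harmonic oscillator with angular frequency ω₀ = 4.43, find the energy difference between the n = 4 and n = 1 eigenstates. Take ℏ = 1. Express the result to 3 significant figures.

ΔE = 13.3

E_n = ℏω₀(n + ½), so ΔE = (4 − 1) ℏω₀ = 3 × 4.43 = 13.29.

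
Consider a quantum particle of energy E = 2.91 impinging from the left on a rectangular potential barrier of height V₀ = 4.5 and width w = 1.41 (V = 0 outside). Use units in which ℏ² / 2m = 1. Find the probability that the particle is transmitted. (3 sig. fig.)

E < V₀: inside the barrier ψ ∝ e^{±κx} with κ = √(2m(V₀ − E))/ℏ = 1.261.
κw = 1.778, sinh(κw) = 2.874.
The exact tunnelling result is T⁻¹ = 1 + V₀² sinh²(κw) / [4E(V₀ − E)] = 10.04, so T = 0.0996.

T = 0.0996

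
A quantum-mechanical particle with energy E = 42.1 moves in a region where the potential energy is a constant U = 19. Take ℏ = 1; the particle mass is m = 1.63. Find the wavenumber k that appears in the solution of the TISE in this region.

With E > U the solution is oscillatory, ψ ∝ e^{±ikx} with k = √(2m(E − U))/ℏ.
k = √(2 × 1.63 × 23.1) = 8.678.

k = 8.68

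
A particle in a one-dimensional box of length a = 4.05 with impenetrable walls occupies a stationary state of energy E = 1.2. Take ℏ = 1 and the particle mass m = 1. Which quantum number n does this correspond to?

n = 2

From E_n = n²π²ℏ²/(2ma²) invert to n = √(2ma²E)/(πℏ).
n = (4.05/π) × √(2 × 1 × 1.2) = 1.997 → n = 2.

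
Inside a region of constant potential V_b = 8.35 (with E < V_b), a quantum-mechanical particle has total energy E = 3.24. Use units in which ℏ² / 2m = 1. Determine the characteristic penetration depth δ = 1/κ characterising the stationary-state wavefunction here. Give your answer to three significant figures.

δ = 0.442

Since E < V_b the TISE in this region is ψ'' = κ²ψ with κ = √(2m(V_b − E))/ℏ.
κ = √(2 × 0.5 × 5.11) = 2.261. The penetration depth is δ = 1/κ = 0.442.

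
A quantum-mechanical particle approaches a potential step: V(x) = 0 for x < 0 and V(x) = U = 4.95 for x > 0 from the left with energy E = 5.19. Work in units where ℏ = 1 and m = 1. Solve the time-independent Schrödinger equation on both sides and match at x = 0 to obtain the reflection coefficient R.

On each side the TISE gives plane waves with k = √(2m(E − V))/ℏ: k₁ = √(2·1·5.19) = 3.222, k₂ = √(2·1·0.24) = 0.6928.
Matching ψ and ψ′ at x = 0 gives r = (k₁ − k₂)/(k₁ + k₂), so R = r² = 0.4174 and T = 1 − R = 0.5826.

R = 0.417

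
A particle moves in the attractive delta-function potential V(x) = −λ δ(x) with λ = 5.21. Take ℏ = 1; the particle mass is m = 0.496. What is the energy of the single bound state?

E = -6.73

For x ≠ 0 the bound state is ψ ∝ e^{−κ|x|}; integrating the TISE across the delta gives the cusp condition 2κ = 2mλ/ℏ², so κ = 2.584.
Then E = −ℏ²κ²/(2m) = −mλ²/(2ℏ²) = -6.732.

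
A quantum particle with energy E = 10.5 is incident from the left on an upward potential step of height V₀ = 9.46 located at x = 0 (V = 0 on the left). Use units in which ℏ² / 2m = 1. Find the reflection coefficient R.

R = 0.272

On each side the TISE gives plane waves with k = √(2m(E − V))/ℏ: k₁ = √(2·½·10.5) = 3.240, k₂ = √(2·½·1.04) = 1.020.
Continuity of ψ and ψ′ at the step yields the reflection amplitude r = (k₁ − k₂)/(k₁ + k₂) = 0.5212; thus R = |r|² = 0.2717, T = 0.7283.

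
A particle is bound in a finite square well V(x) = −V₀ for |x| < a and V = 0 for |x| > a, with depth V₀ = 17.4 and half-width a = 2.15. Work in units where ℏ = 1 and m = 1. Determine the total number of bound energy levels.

N = 9

Define the well-strength parameter z₀ = (a/ℏ)√(2mV₀) = 2.15 × √(2·1·17.4) = 12.68.
A new bound state (alternating even/odd) appears each time z₀ passes a multiple of π/2, so N = ⌊2z₀/π⌋ + 1 = ⌊8.074⌋ + 1 = 9.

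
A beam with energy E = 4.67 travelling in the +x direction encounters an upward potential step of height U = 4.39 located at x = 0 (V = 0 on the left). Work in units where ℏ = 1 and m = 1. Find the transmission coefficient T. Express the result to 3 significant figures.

On each side the TISE gives plane waves with k = √(2m(E − V))/ℏ: k₁ = √(2·1·4.67) = 3.056, k₂ = √(2·1·0.28) = 0.7483.
Matching ψ and ψ′ at x = 0 gives r = (k₁ − k₂)/(k₁ + k₂), so R = r² = 0.3680 and T = 1 − R = 0.6320.

T = 0.632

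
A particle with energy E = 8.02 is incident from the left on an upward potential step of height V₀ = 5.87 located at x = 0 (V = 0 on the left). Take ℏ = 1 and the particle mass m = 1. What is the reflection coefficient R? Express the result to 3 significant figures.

R = 0.101

On each side the TISE gives plane waves with k = √(2m(E − V))/ℏ: k₁ = √(2·1·8.02) = 4.005, k₂ = √(2·1·2.15) = 2.074.
Matching ψ and ψ′ at x = 0 gives r = (k₁ − k₂)/(k₁ + k₂), so R = r² = 0.1010 and T = 1 − R = 0.8990.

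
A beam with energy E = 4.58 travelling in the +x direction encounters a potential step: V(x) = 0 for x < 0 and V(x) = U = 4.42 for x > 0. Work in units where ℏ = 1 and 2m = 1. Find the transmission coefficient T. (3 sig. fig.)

The wavenumbers are k₁ = √(2mE)/ℏ = 2.140 on the left and k₂ = √(2m(E − U))/ℏ = 0.4000 on the right.
Matching ψ and ψ′ at x = 0 gives r = (k₁ − k₂)/(k₁ + k₂), so R = r² = 0.4693 and T = 1 − R = 0.5307.

T = 0.531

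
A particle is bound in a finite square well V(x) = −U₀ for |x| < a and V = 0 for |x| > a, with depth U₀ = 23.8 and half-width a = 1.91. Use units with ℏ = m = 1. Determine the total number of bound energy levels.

N = 9

The dimensionless depth is z₀ = a√(2mU₀)/ℏ = 1.91 × √(47.60) = 13.18.
A new bound state (alternating even/odd) appears each time z₀ passes a multiple of π/2, so N = ⌊2z₀/π⌋ + 1 = ⌊8.389⌋ + 1 = 9.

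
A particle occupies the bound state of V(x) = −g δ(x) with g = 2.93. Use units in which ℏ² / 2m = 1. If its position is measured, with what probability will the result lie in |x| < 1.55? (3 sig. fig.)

P = 0.989

The normalised bound state is ψ = √κ e^{−κ|x|} with κ = mg/ℏ² = 1.465.
P(|x| < d) = ∫_{−d}^{d} κ e^{−2κ|x|} dx = 1 − e^{−2κd} = 1 − e^{−4.542} = 0.9893.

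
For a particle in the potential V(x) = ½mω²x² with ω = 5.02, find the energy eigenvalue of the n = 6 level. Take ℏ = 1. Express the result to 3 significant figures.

E = 32.6

The oscillator eigenvalues are E_n = ℏω(n + ½), so E_6 = 5.02 × 6.5 = 32.63.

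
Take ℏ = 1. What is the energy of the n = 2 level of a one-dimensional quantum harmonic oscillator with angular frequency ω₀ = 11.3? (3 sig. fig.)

E = 28.3

The oscillator eigenvalues are E_n = ℏω₀(n + ½), so E_2 = 11.3 × 2.5 = 28.25.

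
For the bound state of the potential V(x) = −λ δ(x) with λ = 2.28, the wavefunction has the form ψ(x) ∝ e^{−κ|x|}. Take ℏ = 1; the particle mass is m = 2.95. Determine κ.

Integrating the TISE across x = 0 gives the cusp condition ψ'(0⁺) − ψ'(0⁻) = −(2mλ/ℏ²)ψ(0).
With ψ ∝ e^{−κ|x|} this yields −2κ = −2mλ/ℏ², so κ = mλ/ℏ² = 6.726.

κ = 6.73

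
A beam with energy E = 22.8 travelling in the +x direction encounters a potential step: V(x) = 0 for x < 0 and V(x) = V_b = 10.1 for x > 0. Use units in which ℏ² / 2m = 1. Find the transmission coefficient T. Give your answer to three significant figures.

On each side the TISE gives plane waves with k = √(2m(E − V))/ℏ: k₁ = √(2·½·22.8) = 4.775, k₂ = √(2·½·12.7) = 3.564.
Matching ψ and ψ′ at x = 0 gives r = (k₁ − k₂)/(k₁ + k₂), so R = r² = 0.02110 and T = 1 − R = 0.9789.

T = 0.979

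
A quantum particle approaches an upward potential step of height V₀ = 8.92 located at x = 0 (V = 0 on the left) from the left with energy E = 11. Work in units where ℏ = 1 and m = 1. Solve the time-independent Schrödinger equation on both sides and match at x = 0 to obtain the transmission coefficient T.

The wavenumbers are k₁ = √(2mE)/ℏ = 4.690 on the left and k₂ = √(2m(E − V₀))/ℏ = 2.040 on the right.
Matching ψ and ψ′ at x = 0 gives r = (k₁ − k₂)/(k₁ + k₂), so R = r² = 0.1551 and T = 1 − R = 0.8449.

T = 0.845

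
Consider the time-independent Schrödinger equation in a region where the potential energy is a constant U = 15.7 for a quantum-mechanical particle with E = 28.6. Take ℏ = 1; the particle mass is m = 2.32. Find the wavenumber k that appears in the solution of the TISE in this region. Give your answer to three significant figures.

k = 7.74

With E > U the solution is oscillatory, ψ ∝ e^{±ikx} with k = √(2m(E − U))/ℏ.
k = √(2 × 2.32 × 12.9) = 7.737.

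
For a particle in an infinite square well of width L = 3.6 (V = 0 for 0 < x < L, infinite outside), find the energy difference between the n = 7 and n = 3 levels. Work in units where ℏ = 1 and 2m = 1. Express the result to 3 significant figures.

ΔE = 30.5

E_n = n²π²ℏ²/(2mL²), so ΔE = (7² − 3²) π²ℏ²/(2mL²).
ΔE = 40 × π² / (2 × 0.5 × 3.6²) = 30.46.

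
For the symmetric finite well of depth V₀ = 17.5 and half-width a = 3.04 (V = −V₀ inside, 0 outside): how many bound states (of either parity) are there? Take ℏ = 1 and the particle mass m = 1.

N = 12

The dimensionless depth is z₀ = a√(2mV₀)/ℏ = 3.04 × √(35.00) = 17.98.
A new bound state (alternating even/odd) appears each time z₀ passes a multiple of π/2, so N = ⌊2z₀/π⌋ + 1 = ⌊11.45⌋ + 1 = 12.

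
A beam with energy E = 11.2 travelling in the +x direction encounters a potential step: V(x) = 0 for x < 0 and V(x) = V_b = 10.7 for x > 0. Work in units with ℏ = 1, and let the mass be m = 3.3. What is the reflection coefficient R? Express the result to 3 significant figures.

R = 0.424

On each side the TISE gives plane waves with k = √(2m(E − V))/ℏ: k₁ = √(2·3.3·11.2) = 8.598, k₂ = √(2·3.3·0.5) = 1.817.
Continuity of ψ and ψ′ at the step yields the reflection amplitude r = (k₁ − k₂)/(k₁ + k₂) = 0.6511; thus R = |r|² = 0.4240, T = 0.5760.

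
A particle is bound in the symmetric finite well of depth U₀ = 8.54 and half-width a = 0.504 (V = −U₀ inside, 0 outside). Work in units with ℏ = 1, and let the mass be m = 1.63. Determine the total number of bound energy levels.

Define the well-strength parameter z₀ = (a/ℏ)√(2mU₀) = 0.504 × √(2·1.63·8.54) = 2.659.
The even/odd transcendental equations gain one root per π/2 in z₀, giving N = 1 + ⌊2z₀/π⌋ = 1 + ⌊1.693⌋ = 2.

N = 2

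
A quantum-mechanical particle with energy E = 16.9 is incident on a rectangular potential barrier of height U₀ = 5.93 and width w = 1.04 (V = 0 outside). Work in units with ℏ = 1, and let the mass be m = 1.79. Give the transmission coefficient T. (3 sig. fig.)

E > U₀: inside the barrier k₂ = √(2m(E − U₀))/ℏ = 6.267, k₂w = 6.517.
Matching at both interfaces gives T⁻¹ = 1 + U₀² sin²(k₂w) / [4E(E − U₀)] = 1.003, hence T = 0.997.

T = 0.997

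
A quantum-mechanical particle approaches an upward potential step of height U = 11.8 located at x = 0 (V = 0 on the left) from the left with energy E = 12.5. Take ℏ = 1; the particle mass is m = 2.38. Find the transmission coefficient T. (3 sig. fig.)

T = 0.619

On each side the TISE gives plane waves with k = √(2m(E − V))/ℏ: k₁ = √(2·2.38·12.5) = 7.714, k₂ = √(2·2.38·0.7) = 1.825.
Continuity of ψ and ψ′ at the step yields the reflection amplitude r = (k₁ − k₂)/(k₁ + k₂) = 0.6173; thus R = |r|² = 0.3810, T = 0.6190.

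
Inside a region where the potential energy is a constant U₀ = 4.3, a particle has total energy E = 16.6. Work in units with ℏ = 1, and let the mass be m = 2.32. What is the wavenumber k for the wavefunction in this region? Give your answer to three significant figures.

With E > U₀ the solution is oscillatory, ψ ∝ e^{±ikx} with k = √(2m(E − U₀))/ℏ.
k = √(2 × 2.32 × 12.3) = 7.555.

k = 7.55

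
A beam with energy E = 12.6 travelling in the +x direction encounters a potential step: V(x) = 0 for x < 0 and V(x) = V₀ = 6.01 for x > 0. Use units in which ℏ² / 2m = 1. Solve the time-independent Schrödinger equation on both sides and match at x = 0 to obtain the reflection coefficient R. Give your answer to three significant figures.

The wavenumbers are k₁ = √(2mE)/ℏ = 3.550 on the left and k₂ = √(2m(E − V₀))/ℏ = 2.567 on the right.
Continuity of ψ and ψ′ at the step yields the reflection amplitude r = (k₁ − k₂)/(k₁ + k₂) = 0.1606; thus R = |r|² = 0.02580, T = 0.9742.

R = 0.0258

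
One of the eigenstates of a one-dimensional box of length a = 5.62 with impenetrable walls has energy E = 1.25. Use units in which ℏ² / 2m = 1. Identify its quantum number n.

n = 2

From E_n = n²π²ℏ²/(2ma²) invert to n = √(2ma²E)/(πℏ).
n = (5.62/π) × √(2 × 0.5 × 1.25) = 2.000 → n = 2.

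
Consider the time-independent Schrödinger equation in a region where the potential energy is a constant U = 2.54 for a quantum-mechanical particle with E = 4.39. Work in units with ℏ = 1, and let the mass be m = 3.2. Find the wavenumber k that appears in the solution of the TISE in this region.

With E > U the solution is oscillatory, ψ ∝ e^{±ikx} with k = √(2m(E − U))/ℏ.
k = √(2 × 3.2 × 1.85) = 3.441.

k = 3.44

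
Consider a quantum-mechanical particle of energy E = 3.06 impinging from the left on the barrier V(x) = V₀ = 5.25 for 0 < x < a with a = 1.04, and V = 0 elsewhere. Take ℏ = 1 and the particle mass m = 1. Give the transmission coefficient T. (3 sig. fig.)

T = 0.0489

E < V₀: inside the barrier ψ ∝ e^{±κx} with κ = √(2m(V₀ − E))/ℏ = 2.093.
κa = 2.177, sinh(κa) = 4.351.
Matching ψ, ψ′ at both faces gives T = [1 + V₀² sinh²(κa) / (4E(V₀ − E))]⁻¹ = 1/20.47 = 0.0489.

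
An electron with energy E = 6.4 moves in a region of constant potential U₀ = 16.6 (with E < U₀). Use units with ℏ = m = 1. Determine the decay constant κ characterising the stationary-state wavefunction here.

Since E < U₀ the TISE in this region is ψ'' = κ²ψ with κ = √(2m(U₀ − E))/ℏ.
κ = √(2 × 1 × 10.2) = 4.517.

κ = 4.52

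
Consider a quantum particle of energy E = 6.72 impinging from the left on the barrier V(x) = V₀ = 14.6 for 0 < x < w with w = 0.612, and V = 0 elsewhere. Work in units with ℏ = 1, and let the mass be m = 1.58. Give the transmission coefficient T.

Since E < V₀ the interior solution is evanescent with decay constant κ = √(2m(V₀ − E))/ℏ = 4.990.
κw = 3.054, sinh(κw) = 10.58.
Matching ψ, ψ′ at both faces gives T = [1 + V₀² sinh²(κw) / (4E(V₀ − E))]⁻¹ = 1/113.6 = 0.00881.

T = 0.00881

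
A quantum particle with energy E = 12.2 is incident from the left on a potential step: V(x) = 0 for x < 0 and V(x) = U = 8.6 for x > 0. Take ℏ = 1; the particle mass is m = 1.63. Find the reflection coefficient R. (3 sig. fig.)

The wavenumbers are k₁ = √(2mE)/ℏ = 6.307 on the left and k₂ = √(2m(E − U))/ℏ = 3.426 on the right.
Continuity of ψ and ψ′ at the step yields the reflection amplitude r = (k₁ − k₂)/(k₁ + k₂) = 0.2960; thus R = |r|² = 0.08761, T = 0.9124.

R = 0.0876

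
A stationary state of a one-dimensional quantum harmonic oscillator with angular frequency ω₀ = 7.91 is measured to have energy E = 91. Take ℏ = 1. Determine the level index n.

E_n = ℏω₀(n + ½) ⇒ n = E/(ℏω₀) − ½ = 91/7.91 − 0.5 = 11.004 → n = 11.

n = 11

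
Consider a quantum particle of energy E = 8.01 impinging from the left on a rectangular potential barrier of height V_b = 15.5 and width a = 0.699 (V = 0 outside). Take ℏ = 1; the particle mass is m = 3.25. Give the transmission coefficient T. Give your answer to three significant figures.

T = 0.000232

Since E < V_b the interior solution is evanescent with decay constant κ = √(2m(V_b − E))/ℏ = 6.977.
κa = 4.877, sinh(κa) = 65.63.
The exact tunnelling result is T⁻¹ = 1 + V_b² sinh²(κa) / [4E(V_b − E)] = 4313, so T = 0.000232.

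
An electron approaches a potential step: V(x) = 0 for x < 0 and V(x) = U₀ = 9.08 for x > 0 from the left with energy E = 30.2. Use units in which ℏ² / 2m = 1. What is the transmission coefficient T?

T = 0.992

On each side the TISE gives plane waves with k = √(2m(E − V))/ℏ: k₁ = √(2·½·30.2) = 5.495, k₂ = √(2·½·21.12) = 4.596.
Matching ψ and ψ′ at x = 0 gives r = (k₁ − k₂)/(k₁ + k₂), so R = r² = 0.007951 and T = 1 − R = 0.9920.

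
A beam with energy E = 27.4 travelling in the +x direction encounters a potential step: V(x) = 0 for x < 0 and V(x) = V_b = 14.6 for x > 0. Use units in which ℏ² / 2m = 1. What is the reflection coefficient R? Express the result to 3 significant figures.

On each side the TISE gives plane waves with k = √(2m(E − V))/ℏ: k₁ = √(2·½·27.4) = 5.235, k₂ = √(2·½·12.8) = 3.578.
Matching ψ and ψ′ at x = 0 gives r = (k₁ − k₂)/(k₁ + k₂), so R = r² = 0.03535 and T = 1 − R = 0.9647.

R = 0.0353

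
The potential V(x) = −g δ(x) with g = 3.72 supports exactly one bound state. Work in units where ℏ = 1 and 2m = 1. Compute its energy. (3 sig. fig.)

The bound state is ψ(x) = √κ e^{−κ|x|}. The derivative jump ψ'(0⁺) − ψ'(0⁻) = −(2mg/ℏ²)ψ(0) fixes κ = mg/ℏ² = 1.860.
Then E = −ℏ²κ²/(2m) = −mg²/(2ℏ²) = -3.460.

E = -3.46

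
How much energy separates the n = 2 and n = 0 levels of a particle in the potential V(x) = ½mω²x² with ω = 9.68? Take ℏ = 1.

ΔE = 19.4

E_n = ℏω(n + ½), so ΔE = (2 − 0) ℏω = 2 × 9.68 = 19.36.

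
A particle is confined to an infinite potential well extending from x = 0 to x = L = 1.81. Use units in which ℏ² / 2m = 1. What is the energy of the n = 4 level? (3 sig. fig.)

Requiring ψ(0) = ψ(L) = 0 quantises k = nπ/L, hence E_n = ℏ²k²/2m = n²π²ℏ²/(2mL²).
E_4 = 4² × π² / (2 × 0.5 × 1.81²) = 48.20.

E = 48.2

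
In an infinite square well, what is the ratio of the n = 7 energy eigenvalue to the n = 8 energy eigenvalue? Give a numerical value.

E_n = n²π²ℏ²/(2mL²) so the ratio is n₂²/n₁² = 49/64 = 0.765625.

0.765625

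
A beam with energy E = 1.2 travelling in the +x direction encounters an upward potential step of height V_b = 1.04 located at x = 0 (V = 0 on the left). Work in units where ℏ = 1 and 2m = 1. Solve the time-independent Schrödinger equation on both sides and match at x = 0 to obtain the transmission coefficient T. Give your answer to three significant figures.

The wavenumbers are k₁ = √(2mE)/ℏ = 1.095 on the left and k₂ = √(2m(E − V_b))/ℏ = 0.4000 on the right.
Matching ψ and ψ′ at x = 0 gives r = (k₁ − k₂)/(k₁ + k₂), so R = r² = 0.2163 and T = 1 − R = 0.7837.

T = 0.784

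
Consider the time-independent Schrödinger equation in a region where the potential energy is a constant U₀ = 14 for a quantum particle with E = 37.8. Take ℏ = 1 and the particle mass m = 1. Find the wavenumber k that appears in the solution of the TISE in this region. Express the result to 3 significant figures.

With E > U₀ the solution is oscillatory, ψ ∝ e^{±ikx} with k = √(2m(E − U₀))/ℏ.
k = √(2 × 1 × 23.8) = 6.899.

k = 6.90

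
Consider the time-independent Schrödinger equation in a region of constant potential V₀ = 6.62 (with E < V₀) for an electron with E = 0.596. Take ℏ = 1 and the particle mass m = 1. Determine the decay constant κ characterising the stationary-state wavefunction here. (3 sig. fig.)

Since E < V₀ the TISE in this region is ψ'' = κ²ψ with κ = √(2m(V₀ − E))/ℏ.
κ = √(2 × 1 × 6.024) = 3.471.

κ = 3.47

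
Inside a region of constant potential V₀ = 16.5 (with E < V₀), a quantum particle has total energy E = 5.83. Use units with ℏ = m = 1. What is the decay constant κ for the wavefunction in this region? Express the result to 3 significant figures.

Since E < V₀ the TISE in this region is ψ'' = κ²ψ with κ = √(2m(V₀ − E))/ℏ.
κ = √(2 × 1 × 10.67) = 4.620.

κ = 4.62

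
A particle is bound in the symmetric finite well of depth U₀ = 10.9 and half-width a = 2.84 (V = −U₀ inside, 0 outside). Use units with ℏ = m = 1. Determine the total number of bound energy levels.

Define the well-strength parameter z₀ = (a/ℏ)√(2mU₀) = 2.84 × √(2·1·10.9) = 13.26.
A new bound state (alternating even/odd) appears each time z₀ passes a multiple of π/2, so N = ⌊2z₀/π⌋ + 1 = ⌊8.442⌋ + 1 = 9.

N = 9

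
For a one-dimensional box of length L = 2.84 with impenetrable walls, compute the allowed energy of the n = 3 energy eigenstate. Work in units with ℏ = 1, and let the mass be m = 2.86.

Requiring ψ(0) = ψ(L) = 0 quantises k = nπ/L, hence E_n = ℏ²k²/2m = n²π²ℏ²/(2mL²).
E_3 = 3² × π² / (2 × 2.86 × 2.84²) = 1.925.

E = 1.93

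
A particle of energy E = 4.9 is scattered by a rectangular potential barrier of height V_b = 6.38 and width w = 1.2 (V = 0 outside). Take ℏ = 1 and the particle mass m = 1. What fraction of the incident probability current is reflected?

R = 0.955

Since E < V_b the interior solution is evanescent with decay constant κ = √(2m(V_b − E))/ℏ = 1.720.
κw = 2.065, sinh(κw) = 3.877.
The exact tunnelling result is T⁻¹ = 1 + V_b² sinh²(κw) / [4E(V_b − E)] = 22.10, so T = 0.0453.
R = 1 − T = 0.955.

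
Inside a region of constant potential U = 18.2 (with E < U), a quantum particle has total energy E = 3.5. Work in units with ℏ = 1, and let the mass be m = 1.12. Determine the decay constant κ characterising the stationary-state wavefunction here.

Since E < U the TISE in this region is ψ'' = κ²ψ with κ = √(2m(U − E))/ℏ.
κ = √(2 × 1.12 × 14.7) = 5.738.

κ = 5.74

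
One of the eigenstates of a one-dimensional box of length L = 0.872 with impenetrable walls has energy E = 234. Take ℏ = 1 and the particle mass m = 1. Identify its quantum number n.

n = 6

For an infinite well E_n = n²π²ℏ²/(2mL²), so n = (L/πℏ)√(2mE).
n = (0.872/π) × √(2 × 1 × 234) = 6.005 → n = 6.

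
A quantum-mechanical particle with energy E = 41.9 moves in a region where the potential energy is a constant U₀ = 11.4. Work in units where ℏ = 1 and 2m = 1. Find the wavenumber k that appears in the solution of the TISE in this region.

With E > U₀ the solution is oscillatory, ψ ∝ e^{±ikx} with k = √(2m(E − U₀))/ℏ.
k = √(2 × 0.5 × 30.5) = 5.523.

k = 5.52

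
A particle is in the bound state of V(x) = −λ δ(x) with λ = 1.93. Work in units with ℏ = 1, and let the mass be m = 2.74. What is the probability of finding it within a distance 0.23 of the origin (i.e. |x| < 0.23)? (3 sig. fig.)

P = 0.912

The normalised bound state is ψ = √κ e^{−κ|x|} with κ = mλ/ℏ² = 5.288.
P(|x| < d) = ∫_{−d}^{d} κ e^{−2κ|x|} dx = 1 − e^{−2κd} = 1 − e^{−2.433} = 0.9122.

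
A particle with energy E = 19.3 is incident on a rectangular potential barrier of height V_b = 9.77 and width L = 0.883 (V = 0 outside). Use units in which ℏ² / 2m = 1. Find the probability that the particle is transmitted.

E > V_b: inside the barrier k₂ = √(2m(E − V_b))/ℏ = 3.087, k₂L = 2.726.
T = [1 + V_b² sin²(k₂L) / (4E(E − V_b))]⁻¹ = 1/1.021 = 0.979.

T = 0.979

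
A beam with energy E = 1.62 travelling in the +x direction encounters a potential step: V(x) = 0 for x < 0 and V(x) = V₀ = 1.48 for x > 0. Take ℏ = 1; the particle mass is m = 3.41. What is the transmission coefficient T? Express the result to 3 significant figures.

T = 0.702

The wavenumbers are k₁ = √(2mE)/ℏ = 3.324 on the left and k₂ = √(2m(E − V₀))/ℏ = 0.9771 on the right.
Matching ψ and ψ′ at x = 0 gives r = (k₁ − k₂)/(k₁ + k₂), so R = r² = 0.2977 and T = 1 − R = 0.7023.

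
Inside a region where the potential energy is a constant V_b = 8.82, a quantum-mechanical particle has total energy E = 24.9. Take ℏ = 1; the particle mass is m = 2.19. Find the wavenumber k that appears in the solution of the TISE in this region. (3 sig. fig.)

k = 8.39

With E > V_b the solution is oscillatory, ψ ∝ e^{±ikx} with k = √(2m(E − V_b))/ℏ.
k = √(2 × 2.19 × 16.08) = 8.392.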